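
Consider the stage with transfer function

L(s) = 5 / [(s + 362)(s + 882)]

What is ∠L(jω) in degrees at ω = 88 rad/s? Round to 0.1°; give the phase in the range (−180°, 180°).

At s = jω = j88:
pole (s+362): 362 + j88 → |·| = √(362²+88²) = √138788 ≈ 372.54, ∠ = arctan(88/362) ≈ 13.66°
pole (s+882): 882 + j88 → |·| = √(882²+88²) = √785668 ≈ 886.38, ∠ = arctan(88/882) ≈ 5.70°
∠L = 0.00° − 19.36° = -19.36°

-19.4°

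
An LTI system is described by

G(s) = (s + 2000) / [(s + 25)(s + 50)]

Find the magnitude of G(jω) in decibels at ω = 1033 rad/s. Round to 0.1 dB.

At s = jω = j1033:
zero (s+2000): 2000 + j1033 → |·| = √(2000²+1033²) = √5067089 ≈ 2251, ∠ = arctan(1033/2000) ≈ 27.32°
pole (s+25): 25 + j1033 → |·| = √(25²+1033²) = √1067714 ≈ 1033.3, ∠ = arctan(1033/25) ≈ 88.61°
pole (s+50): 50 + j1033 → |·| = √(50²+1033²) = √1069589 ≈ 1034.2, ∠ = arctan(1033/50) ≈ 87.23°
|G| = 1 · 2251 / 1.0686e+06 ≈ 0.0021065
Gain = 20 log₁₀(0.0021065) ≈ -53.53 dB

-53.5 dB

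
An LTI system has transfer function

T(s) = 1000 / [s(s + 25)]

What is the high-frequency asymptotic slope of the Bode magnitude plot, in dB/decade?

Each pole contributes −20 dB/decade at high frequency; each zero contributes +20 dB/decade.
Net: 0 zero(s) − 2 pole(s) → -40 dB/decade.

-40 dB/decade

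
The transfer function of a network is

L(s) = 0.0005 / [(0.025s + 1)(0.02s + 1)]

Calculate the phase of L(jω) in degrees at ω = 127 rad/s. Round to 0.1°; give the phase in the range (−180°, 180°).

-141.0°

At ω = 127 rad/s:
pole (1 + j127·0.025) = 1 + j3.175 → |·| ≈ 3.3288, ∠ ≈ 72.52°
pole (1 + j127·0.02) = 1 + j2.54 → |·| ≈ 2.7298, ∠ ≈ 68.51°
∠L = (0°) − (72.52° + 68.51°) = -141.03°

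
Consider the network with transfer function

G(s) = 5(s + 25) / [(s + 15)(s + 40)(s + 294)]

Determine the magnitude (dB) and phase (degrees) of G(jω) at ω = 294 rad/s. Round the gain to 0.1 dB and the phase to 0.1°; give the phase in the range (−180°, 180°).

-87.8 dB, -129.2°

At s = jω = j294:
zero (s+25): 25 + j294 → |·| = √(25²+294²) = √87061 ≈ 295.06, ∠ = arctan(294/25) ≈ 85.14°
pole (s+15): 15 + j294 → |·| = √(15²+294²) = √86661 ≈ 294.38, ∠ = arctan(294/15) ≈ 87.08°
pole (s+40): 40 + j294 → |·| = √(40²+294²) = √88036 ≈ 296.71, ∠ = arctan(294/40) ≈ 82.25°
pole (s+294): 294 + j294 → |·| = √(294²+294²) = √172872 ≈ 415.78, ∠ = arctan(294/294) ≈ 45.00°
|G| = 5 · 295.06 / 3.6317e+07 ≈ 4.0623e-05
Gain = 20 log₁₀(4.0623e-05) ≈ -87.82 dB
∠G = 85.14° − 214.33° = -129.19°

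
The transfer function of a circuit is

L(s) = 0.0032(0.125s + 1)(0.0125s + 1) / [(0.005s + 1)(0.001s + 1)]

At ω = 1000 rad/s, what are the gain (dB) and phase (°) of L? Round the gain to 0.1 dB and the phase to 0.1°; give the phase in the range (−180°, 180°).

-3.2 dB, 51.3°

At ω = 1000 rad/s:
zero (1 + j1000·0.125) = 1 + j125 → |·| ≈ 125, ∠ ≈ 89.54°
zero (1 + j1000·0.0125) = 1 + j12.5 → |·| ≈ 12.54, ∠ ≈ 85.43°
pole (1 + j1000·0.005) = 1 + j5 → |·| ≈ 5.099, ∠ ≈ 78.69°
pole (1 + j1000·0.001) = 1 + j1 → |·| ≈ 1.4142, ∠ ≈ 45.00°
|L| = 0.0032 · 125 · 12.54 / (5.099 · 1.4142) ≈ 0.6956
Gain = 20 log₁₀(0.6956) ≈ -3.15 dB
∠L = (89.54° + 85.43°) − (78.69° + 45.00°) = 51.28°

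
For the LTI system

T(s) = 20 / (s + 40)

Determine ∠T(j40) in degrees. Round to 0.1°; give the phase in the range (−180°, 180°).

-45.0°

At s = jω = j40:
pole (s+40): 40 + j40 → |·| = √(40²+40²) = √3200 ≈ 56.569, ∠ = arctan(40/40) ≈ 45.00°
∠T = 0.00° − 45.00° = -45.00°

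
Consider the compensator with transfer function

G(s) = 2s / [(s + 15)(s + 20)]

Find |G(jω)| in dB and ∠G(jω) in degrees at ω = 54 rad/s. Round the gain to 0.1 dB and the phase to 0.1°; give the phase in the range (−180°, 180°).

-29.5 dB, -54.2°

At s = jω = j54:
zero at origin: s = j54 → |·| = 54, ∠ = 90.00°
pole (s+15): 15 + j54 → |·| = √(15²+54²) = √3141 ≈ 56.045, ∠ = arctan(54/15) ≈ 74.48°
pole (s+20): 20 + j54 → |·| = √(20²+54²) = √3316 ≈ 57.585, ∠ = arctan(54/20) ≈ 69.68°
|G| = 2 · 54 / 3227.4 ≈ 0.033463
Gain = 20 log₁₀(0.033463) ≈ -29.51 dB
∠G = 90.00° − 144.16° = -54.16°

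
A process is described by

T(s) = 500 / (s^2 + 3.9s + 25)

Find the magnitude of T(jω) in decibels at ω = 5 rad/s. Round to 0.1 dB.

28.2 dB

At s = jω = j5:
quadratic: (j5)² + 3.9·j5 + 25 = 0 + j19.5 → |·| ≈ 19.5, ∠ ≈ 90.00°
|T| = 500 / 19.5 ≈ 25.641
Gain = 20 log₁₀(25.641) ≈ 28.18 dB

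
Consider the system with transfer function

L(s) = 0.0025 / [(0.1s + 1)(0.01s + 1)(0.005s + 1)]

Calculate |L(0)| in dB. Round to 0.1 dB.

L(0) = 0.0025 · 1 / 1 = 0.0025
20 log₁₀(0.0025) ≈ -52.04 dB

-52.0 dB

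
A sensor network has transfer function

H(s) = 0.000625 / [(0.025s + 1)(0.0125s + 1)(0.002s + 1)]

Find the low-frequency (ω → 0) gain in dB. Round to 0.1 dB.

-64.1 dB

H(0) = 0.000625 · 1 / 1 = 0.000625
20 log₁₀(0.000625) ≈ -64.08 dB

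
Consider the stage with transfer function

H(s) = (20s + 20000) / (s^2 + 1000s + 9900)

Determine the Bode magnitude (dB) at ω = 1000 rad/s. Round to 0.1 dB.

Substitute s = j1000:
Numerator: 20(j1000) + 20000 = 20000 + j20000
Denominator: (j1000)^2 + 1000(j1000) + 9900 = -990100 + j1000000
|N| = √(20000² + 20000²) ≈ 28284, ∠N ≈ 45.00°
|D| = √(990100² + 1000000²) ≈ 1.4072e+06, ∠D ≈ 134.71°
|H| = 28284 / 1.4072e+06 ≈ 0.020099
Gain = 20 log₁₀(0.020099) ≈ -33.94 dB

-33.9 dB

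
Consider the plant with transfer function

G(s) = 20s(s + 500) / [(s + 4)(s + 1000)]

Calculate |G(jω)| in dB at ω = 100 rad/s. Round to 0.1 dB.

At s = jω = j100:
zero (s+500): 500 + j100 → |·| = √(500²+100²) = √260000 ≈ 509.9, ∠ = arctan(100/500) ≈ 11.31°
zero at origin: s = j100 → |·| = 100, ∠ = 90.00°
pole (s+4): 4 + j100 → |·| = √(4²+100²) = √10016 ≈ 100.08, ∠ = arctan(100/4) ≈ 87.71°
pole (s+1000): 1000 + j100 → |·| = √(1000²+100²) = √1010000 ≈ 1005, ∠ = arctan(100/1000) ≈ 5.71°
|G| = 20 · 50990 / 1.0058e+05 ≈ 10.139
Gain = 20 log₁₀(10.139) ≈ 20.12 dB

20.1 dB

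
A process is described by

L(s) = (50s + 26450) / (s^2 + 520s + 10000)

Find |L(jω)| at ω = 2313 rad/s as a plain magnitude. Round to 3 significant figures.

0.0217

Substitute s = j2313:
Numerator: 50(j2313) + 26450 = 26450 + j115650
Denominator: (j2313)^2 + 520(j2313) + 10000 = -5339969 + j1202760
|N| = √(26450² + 115650²) ≈ 1.1864e+05, ∠N ≈ 77.12°
|D| = √(5339969² + 1202760²) ≈ 5.4737e+06, ∠D ≈ 167.31°
|L| = 1.1864e+05 / 5.4737e+06 ≈ 0.021675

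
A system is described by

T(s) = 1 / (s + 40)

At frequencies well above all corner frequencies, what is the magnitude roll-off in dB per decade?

Each pole contributes −20 dB/decade at high frequency; each zero contributes +20 dB/decade.
Net: 0 zero(s) − 1 pole(s) → -20 dB/decade.

-20 dB/decade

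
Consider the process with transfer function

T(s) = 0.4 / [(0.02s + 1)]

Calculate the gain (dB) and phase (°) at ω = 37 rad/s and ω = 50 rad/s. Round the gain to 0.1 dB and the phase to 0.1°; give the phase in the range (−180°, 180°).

At ω = 37 rad/s:
pole (1 + j37·0.02) = 1 + j0.74 → |·| ≈ 1.244, ∠ ≈ 36.50°
|T| = 0.4 · 1 / (1.244) ≈ 0.32154
Gain = 20 log₁₀(0.32154) ≈ -9.86 dB
∠T = (0°) − (36.50°) = -36.50°

At ω = 50 rad/s:
pole (1 + j50·0.02) = 1 + j1 → |·| ≈ 1.4142, ∠ ≈ 45.00°
|T| = 0.4 · 1 / (1.4142) ≈ 0.28285
Gain = 20 log₁₀(0.28285) ≈ -10.97 dB
∠T = (0°) − (45.00°) = -45.00°

ω = 37: -9.9 dB, -36.5°; ω = 50: -11.0 dB, -45.0°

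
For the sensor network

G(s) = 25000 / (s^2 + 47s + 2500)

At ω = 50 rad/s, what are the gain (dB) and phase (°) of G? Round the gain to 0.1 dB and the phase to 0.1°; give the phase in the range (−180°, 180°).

20.5 dB, -90.0°

At s = jω = j50:
quadratic: (j50)² + 47·j50 + 2500 = 0 + j2350 → |·| ≈ 2350, ∠ ≈ 90.00°
|G| = 25000 / 2350 ≈ 10.638
Gain = 20 log₁₀(10.638) ≈ 20.54 dB
∠G = 0.00° − 90.00° = -90.00°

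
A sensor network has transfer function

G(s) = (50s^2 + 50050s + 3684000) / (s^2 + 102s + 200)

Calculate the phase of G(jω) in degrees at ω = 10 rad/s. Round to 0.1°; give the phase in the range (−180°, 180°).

Substitute s = j10:
Numerator: 50(j10)^2 + 50050(j10) + 3684000 = 3679000 + j500500
Denominator: (j10)^2 + 102(j10) + 200 = 100 + j1020
|N| = √(3679000² + 500500²) ≈ 3.7129e+06, ∠N ≈ 7.75°
|D| = √(100² + 1020²) ≈ 1024.9, ∠D ≈ 84.40°
∠G = 7.75° − 84.40° = -76.65°

-76.7°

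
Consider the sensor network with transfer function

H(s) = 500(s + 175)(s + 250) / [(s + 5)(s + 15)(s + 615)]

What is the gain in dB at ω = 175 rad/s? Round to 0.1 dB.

At s = jω = j175:
zero (s+175): 175 + j175 → |·| = √(175²+175²) = √61250 ≈ 247.49, ∠ = arctan(175/175) ≈ 45.00°
zero (s+250): 250 + j175 → |·| = √(250²+175²) = √93125 ≈ 305.16, ∠ = arctan(175/250) ≈ 34.99°
pole (s+5): 5 + j175 → |·| = √(5²+175²) = √30650 ≈ 175.07, ∠ = arctan(175/5) ≈ 88.36°
pole (s+15): 15 + j175 → |·| = √(15²+175²) = √30850 ≈ 175.64, ∠ = arctan(175/15) ≈ 85.10°
pole (s+615): 615 + j175 → |·| = √(615²+175²) = √408850 ≈ 639.41, ∠ = arctan(175/615) ≈ 15.88°
|H| = 500 · 75524 / 1.9661e+07 ≈ 1.9207
Gain = 20 log₁₀(1.9207) ≈ 5.67 dB

5.7 dB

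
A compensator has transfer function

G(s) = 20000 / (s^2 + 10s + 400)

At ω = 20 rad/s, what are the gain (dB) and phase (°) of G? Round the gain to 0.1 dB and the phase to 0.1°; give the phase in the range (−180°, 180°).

40.0 dB, -90.0°

At s = jω = j20:
quadratic: (j20)² + 10·j20 + 400 = 0 + j200 → |·| ≈ 200, ∠ ≈ 90.00°
|G| = 20000 / 200 ≈ 100
Gain = 20 log₁₀(100) ≈ 40.00 dB
∠G = 0.00° − 90.00° = -90.00°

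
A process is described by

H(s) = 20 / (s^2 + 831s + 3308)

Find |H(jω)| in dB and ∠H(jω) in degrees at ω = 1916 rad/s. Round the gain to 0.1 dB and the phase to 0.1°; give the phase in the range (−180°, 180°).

Substitute s = j1916:
Numerator: 20 = 20 + j0
Denominator: (j1916)^2 + 831(j1916) + 3308 = -3667748 + j1592196
|N| = √(20² + 0²) ≈ 20, ∠N ≈ 0.00°
|D| = √(3667748² + 1592196²) ≈ 3.9984e+06, ∠D ≈ 156.53°
|H| = 20 / 3.9984e+06 ≈ 5.002e-06
Gain = 20 log₁₀(5.002e-06) ≈ -106.02 dB
∠H = 0.00° − 156.53° = -156.53°

-106.0 dB, -156.5°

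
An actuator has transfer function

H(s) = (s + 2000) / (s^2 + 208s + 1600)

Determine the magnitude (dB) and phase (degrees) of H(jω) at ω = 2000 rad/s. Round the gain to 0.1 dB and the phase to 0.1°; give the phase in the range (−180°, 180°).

Substitute s = j2000:
Numerator: (j2000) + 2000 = 2000 + j2000
Denominator: (j2000)^2 + 208(j2000) + 1600 = -3998400 + j416000
|N| = √(2000² + 2000²) ≈ 2828.4, ∠N ≈ 45.00°
|D| = √(3998400² + 416000²) ≈ 4.02e+06, ∠D ≈ 174.06°
|H| = 2828.4 / 4.02e+06 ≈ 0.00070358
Gain = 20 log₁₀(0.00070358) ≈ -63.05 dB
∠H = 45.00° − 174.06° = -129.06°

-63.1 dB, -129.1°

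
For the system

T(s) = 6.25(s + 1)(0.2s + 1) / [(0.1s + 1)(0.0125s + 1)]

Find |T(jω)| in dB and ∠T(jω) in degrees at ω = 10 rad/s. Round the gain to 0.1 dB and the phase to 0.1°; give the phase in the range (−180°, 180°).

At ω = 10 rad/s:
zero (1 + j10·1) = 1 + j10 → |·| ≈ 10.05, ∠ ≈ 84.29°
zero (1 + j10·0.2) = 1 + j2 → |·| ≈ 2.2361, ∠ ≈ 63.43°
pole (1 + j10·0.1) = 1 + j1 → |·| ≈ 1.4142, ∠ ≈ 45.00°
pole (1 + j10·0.0125) = 1 + j0.125 → |·| ≈ 1.0078, ∠ ≈ 7.13°
|T| = 6.25 · 10.05 · 2.2361 / (1.4142 · 1.0078) ≈ 98.549
Gain = 20 log₁₀(98.549) ≈ 39.87 dB
∠T = (84.29° + 63.43°) − (45.00° + 7.13°) = 95.59°

39.9 dB, 95.6°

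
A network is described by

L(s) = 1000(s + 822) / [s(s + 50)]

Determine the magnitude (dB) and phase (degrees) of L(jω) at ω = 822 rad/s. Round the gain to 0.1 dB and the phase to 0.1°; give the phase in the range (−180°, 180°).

At s = jω = j822:
zero (s+822): 822 + j822 → |·| = √(822²+822²) = √1351368 ≈ 1162.5, ∠ = arctan(822/822) ≈ 45.00°
pole (s+50): 50 + j822 → |·| = √(50²+822²) = √678184 ≈ 823.52, ∠ = arctan(822/50) ≈ 86.52°
pole at origin: |s| = 822, ∠ = 90.00° (in denominator)
|L| = 1000 · 1162.5 / 6.7693e+05 ≈ 1.7173
Gain = 20 log₁₀(1.7173) ≈ 4.70 dB
∠L = 45.00° − 176.52° = -131.52°

4.7 dB, -131.5°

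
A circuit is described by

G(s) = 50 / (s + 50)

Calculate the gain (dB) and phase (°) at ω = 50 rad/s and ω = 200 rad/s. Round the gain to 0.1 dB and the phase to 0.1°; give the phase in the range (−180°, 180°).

At s = jω = j50:
pole (s+50): 50 + j50 → |·| = √(50²+50²) = √5000 ≈ 70.711, ∠ = arctan(50/50) ≈ 45.00°
|G| = 50 / 70.711 ≈ 0.7071
Gain = 20 log₁₀(0.7071) ≈ -3.01 dB
∠G = 0.00° − 45.00° = -45.00°

At s = jω = j200:
pole (s+50): 50 + j200 → |·| = √(50²+200²) = √42500 ≈ 206.16, ∠ = arctan(200/50) ≈ 75.96°
|G| = 50 / 206.16 ≈ 0.24253
Gain = 20 log₁₀(0.24253) ≈ -12.30 dB
∠G = 0.00° − 75.96° = -75.96°

ω = 50: -3.0 dB, -45.0°; ω = 200: -12.3 dB, -76.0°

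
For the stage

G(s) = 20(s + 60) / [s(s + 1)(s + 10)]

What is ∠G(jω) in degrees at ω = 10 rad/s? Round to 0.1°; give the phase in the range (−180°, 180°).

At s = jω = j10:
zero (s+60): 60 + j10 → |·| = √(60²+10²) = √3700 ≈ 60.828, ∠ = arctan(10/60) ≈ 9.46°
pole (s+1): 1 + j10 → |·| = √(1²+10²) = √101 ≈ 10.05, ∠ = arctan(10/1) ≈ 84.29°
pole (s+10): 10 + j10 → |·| = √(10²+10²) = √200 ≈ 14.142, ∠ = arctan(10/10) ≈ 45.00°
pole at origin: |s| = 10, ∠ = 90.00° (in denominator)
∠G = 9.46° − 219.29° = -209.83° ≡ 150.17° (principal value)

150.2°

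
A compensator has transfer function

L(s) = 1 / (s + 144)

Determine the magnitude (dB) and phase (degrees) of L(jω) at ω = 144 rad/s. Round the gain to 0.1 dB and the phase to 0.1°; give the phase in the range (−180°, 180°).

-46.2 dB, -45.0°

Substitute s = j144:
Numerator: 1 = 1 + j0
Denominator: (j144) + 144 = 144 + j144
|N| = √(1² + 0²) ≈ 1, ∠N ≈ 0.00°
|D| = √(144² + 144²) ≈ 203.65, ∠D ≈ 45.00°
|L| = 1 / 203.65 ≈ 0.0049104
Gain = 20 log₁₀(0.0049104) ≈ -46.18 dB
∠L = 0.00° − 45.00° = -45.00°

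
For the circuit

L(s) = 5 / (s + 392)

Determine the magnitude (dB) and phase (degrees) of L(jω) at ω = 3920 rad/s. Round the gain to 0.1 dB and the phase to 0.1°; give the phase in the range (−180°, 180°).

Substitute s = j3920:
Numerator: 5 = 5 + j0
Denominator: (j3920) + 392 = 392 + j3920
|N| = √(5² + 0²) ≈ 5, ∠N ≈ 0.00°
|D| = √(392² + 3920²) ≈ 3939.6, ∠D ≈ 84.29°
|L| = 5 / 3939.6 ≈ 0.0012692
Gain = 20 log₁₀(0.0012692) ≈ -57.93 dB
∠L = 0.00° − 84.29° = -84.29°

-57.9 dB, -84.3°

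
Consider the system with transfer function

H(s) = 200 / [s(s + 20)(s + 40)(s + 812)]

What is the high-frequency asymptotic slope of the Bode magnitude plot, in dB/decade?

-80 dB/decade

Each pole contributes −20 dB/decade at high frequency; each zero contributes +20 dB/decade.
Net: 0 zero(s) − 4 pole(s) → -80 dB/decade.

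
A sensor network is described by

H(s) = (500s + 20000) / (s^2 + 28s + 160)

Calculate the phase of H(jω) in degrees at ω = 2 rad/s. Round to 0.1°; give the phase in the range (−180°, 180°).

Substitute s = j2:
Numerator: 500(j2) + 20000 = 20000 + j1000
Denominator: (j2)^2 + 28(j2) + 160 = 156 + j56
|N| = √(20000² + 1000²) ≈ 20025, ∠N ≈ 2.86°
|D| = √(156² + 56²) ≈ 165.75, ∠D ≈ 19.75°
∠H = 2.86° − 19.75° = -16.89°

-16.9°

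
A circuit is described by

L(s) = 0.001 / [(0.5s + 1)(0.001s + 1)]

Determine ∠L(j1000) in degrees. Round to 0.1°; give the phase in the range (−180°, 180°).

At ω = 1000 rad/s:
pole (1 + j1000·0.5) = 1 + j500 → |·| ≈ 500, ∠ ≈ 89.89°
pole (1 + j1000·0.001) = 1 + j1 → |·| ≈ 1.4142, ∠ ≈ 45.00°
∠L = (0°) − (89.89° + 45.00°) = -134.89°

-134.9°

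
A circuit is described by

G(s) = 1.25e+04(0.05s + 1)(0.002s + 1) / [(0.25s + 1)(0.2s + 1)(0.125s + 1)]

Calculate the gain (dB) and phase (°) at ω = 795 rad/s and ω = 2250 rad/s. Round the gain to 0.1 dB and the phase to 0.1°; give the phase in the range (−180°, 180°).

At ω = 795 rad/s:
zero (1 + j795·0.05) = 1 + j39.75 → |·| ≈ 39.763, ∠ ≈ 88.56°
zero (1 + j795·0.002) = 1 + j1.59 → |·| ≈ 1.8783, ∠ ≈ 57.83°
pole (1 + j795·0.25) = 1 + j198.75 → |·| ≈ 198.75, ∠ ≈ 89.71°
pole (1 + j795·0.2) = 1 + j159 → |·| ≈ 159, ∠ ≈ 89.64°
pole (1 + j795·0.125) = 1 + j99.375 → |·| ≈ 99.38, ∠ ≈ 89.42°
|G| = 1.25e+04 · 39.763 · 1.8783 / (198.75 · 159 · 99.38) ≈ 0.29727
Gain = 20 log₁₀(0.29727) ≈ -10.54 dB
∠G = (88.56° + 57.83°) − (89.71° + 89.64° + 89.42°) = -122.38°

At ω = 2250 rad/s:
zero (1 + j2250·0.05) = 1 + j112.5 → |·| ≈ 112.5, ∠ ≈ 89.49°
zero (1 + j2250·0.002) = 1 + j4.5 → |·| ≈ 4.6098, ∠ ≈ 77.47°
pole (1 + j2250·0.25) = 1 + j562.5 → |·| ≈ 562.5, ∠ ≈ 89.90°
pole (1 + j2250·0.2) = 1 + j450 → |·| ≈ 450, ∠ ≈ 89.87°
pole (1 + j2250·0.125) = 1 + j281.25 → |·| ≈ 281.25, ∠ ≈ 89.80°
|G| = 1.25e+04 · 112.5 · 4.6098 / (562.5 · 450 · 281.25) ≈ 0.091058
Gain = 20 log₁₀(0.091058) ≈ -20.81 dB
∠G = (89.49° + 77.47°) − (89.90° + 89.87° + 89.80°) = -102.61°

ω = 795: -10.5 dB, -122.4°; ω = 2250: -20.8 dB, -102.6°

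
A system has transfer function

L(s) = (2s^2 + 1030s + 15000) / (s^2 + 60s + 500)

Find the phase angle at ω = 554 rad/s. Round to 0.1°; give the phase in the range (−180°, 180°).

-37.4°

Substitute s = j554:
Numerator: 2(j554)^2 + 1030(j554) + 15000 = -598832 + j570620
Denominator: (j554)^2 + 60(j554) + 500 = -306416 + j33240
|N| = √(598832² + 570620²) ≈ 8.2717e+05, ∠N ≈ 136.38°
|D| = √(306416² + 33240²) ≈ 3.0821e+05, ∠D ≈ 173.81°
∠L = 136.38° − 173.81° = -37.43°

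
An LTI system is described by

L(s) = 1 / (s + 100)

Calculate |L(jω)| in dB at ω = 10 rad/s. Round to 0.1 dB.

-40.0 dB

At s = jω = j10:
pole (s+100): 100 + j10 → |·| = √(100²+10²) = √10100 ≈ 100.5, ∠ = arctan(10/100) ≈ 5.71°
|L| = 1 / 100.5 ≈ 0.0099502
Gain = 20 log₁₀(0.0099502) ≈ -40.04 dB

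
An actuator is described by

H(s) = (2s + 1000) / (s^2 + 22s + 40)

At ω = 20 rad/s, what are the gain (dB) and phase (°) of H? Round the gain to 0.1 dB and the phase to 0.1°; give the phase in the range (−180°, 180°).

Substitute s = j20:
Numerator: 2(j20) + 1000 = 1000 + j40
Denominator: (j20)^2 + 22(j20) + 40 = -360 + j440
|N| = √(1000² + 40²) ≈ 1000.8, ∠N ≈ 2.29°
|D| = √(360² + 440²) ≈ 568.51, ∠D ≈ 129.29°
|H| = 1000.8 / 568.51 ≈ 1.7604
Gain = 20 log₁₀(1.7604) ≈ 4.91 dB
∠H = 2.29° − 129.29° = -127.00°

4.9 dB, -127.0°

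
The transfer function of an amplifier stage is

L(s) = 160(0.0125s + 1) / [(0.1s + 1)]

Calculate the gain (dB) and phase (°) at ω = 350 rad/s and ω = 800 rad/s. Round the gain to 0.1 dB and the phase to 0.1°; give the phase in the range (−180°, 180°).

At ω = 350 rad/s:
zero (1 + j350·0.0125) = 1 + j4.375 → |·| ≈ 4.4878, ∠ ≈ 77.12°
pole (1 + j350·0.1) = 1 + j35 → |·| ≈ 35.014, ∠ ≈ 88.36°
|L| = 160 · 4.4878 / (35.014) ≈ 20.507
Gain = 20 log₁₀(20.507) ≈ 26.24 dB
∠L = (77.12°) − (88.36°) = -11.24°

At ω = 800 rad/s:
zero (1 + j800·0.0125) = 1 + j10 → |·| ≈ 10.05, ∠ ≈ 84.29°
pole (1 + j800·0.1) = 1 + j80 → |·| ≈ 80.006, ∠ ≈ 89.28°
|L| = 160 · 10.05 / (80.006) ≈ 20.098
Gain = 20 log₁₀(20.098) ≈ 26.06 dB
∠L = (84.29°) − (89.28°) = -4.99°

ω = 350: 26.2 dB, -11.2°; ω = 800: 26.1 dB, -5.0°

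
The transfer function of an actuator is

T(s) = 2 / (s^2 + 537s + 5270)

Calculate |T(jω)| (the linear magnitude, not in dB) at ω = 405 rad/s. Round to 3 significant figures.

Substitute s = j405:
Numerator: 2 = 2 + j0
Denominator: (j405)^2 + 537(j405) + 5270 = -158755 + j217485
|N| = √(2² + 0²) ≈ 2, ∠N ≈ 0.00°
|D| = √(158755² + 217485²) ≈ 2.6926e+05, ∠D ≈ 126.13°
|T| = 2 / 2.6926e+05 ≈ 7.4278e-06

7.43e-06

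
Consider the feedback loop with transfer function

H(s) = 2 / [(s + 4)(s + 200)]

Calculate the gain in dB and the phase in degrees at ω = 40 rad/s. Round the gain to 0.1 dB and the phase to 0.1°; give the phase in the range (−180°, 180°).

At s = jω = j40:
pole (s+4): 4 + j40 → |·| = √(4²+40²) = √1616 ≈ 40.2, ∠ = arctan(40/4) ≈ 84.29°
pole (s+200): 200 + j40 → |·| = √(200²+40²) = √41600 ≈ 203.96, ∠ = arctan(40/200) ≈ 11.31°
|H| = 2 / 8199.2 ≈ 0.00024393
Gain = 20 log₁₀(0.00024393) ≈ -72.25 dB
∠H = 0.00° − 95.60° = -95.60°

-72.3 dB, -95.6°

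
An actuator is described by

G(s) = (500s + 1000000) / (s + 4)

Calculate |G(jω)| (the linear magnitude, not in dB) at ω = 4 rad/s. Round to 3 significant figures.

Substitute s = j4:
Numerator: 500(j4) + 1000000 = 1000000 + j2000
Denominator: (j4) + 4 = 4 + j4
|N| = √(1000000² + 2000²) ≈ 1e+06, ∠N ≈ 0.11°
|D| = √(4² + 4²) ≈ 5.6569, ∠D ≈ 45.00°
|G| = 1e+06 / 5.6569 ≈ 1.7678e+05

1.77e+05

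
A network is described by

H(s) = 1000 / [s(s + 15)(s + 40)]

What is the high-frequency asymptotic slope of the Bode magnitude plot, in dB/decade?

Each pole contributes −20 dB/decade at high frequency; each zero contributes +20 dB/decade.
Net: 0 zero(s) − 3 pole(s) → -60 dB/decade.

-60 dB/decade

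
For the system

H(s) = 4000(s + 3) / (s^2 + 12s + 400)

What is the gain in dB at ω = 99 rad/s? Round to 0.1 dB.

At s = jω = j99:
zero (s+3): 3 + j99 → |·| = √(3²+99²) = √9810 ≈ 99.045, ∠ = arctan(99/3) ≈ 88.26°
quadratic: (j99)² + 12·j99 + 400 = -9401 + j1188 → |·| ≈ 9475.8, ∠ ≈ 172.80°
|H| = 4000 · 99.045 / 9475.8 ≈ 41.81
Gain = 20 log₁₀(41.81) ≈ 32.43 dB

32.4 dB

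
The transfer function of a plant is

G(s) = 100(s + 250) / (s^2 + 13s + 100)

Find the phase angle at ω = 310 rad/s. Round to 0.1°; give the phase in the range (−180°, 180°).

-126.5°

At s = jω = j310:
zero (s+250): 250 + j310 → |·| = √(250²+310²) = √158600 ≈ 398.25, ∠ = arctan(310/250) ≈ 51.12°
quadratic: (j310)² + 13·j310 + 100 = -96000 + j4030 → |·| ≈ 96085, ∠ ≈ 177.60°
∠G = 51.12° − 177.60° = -126.48°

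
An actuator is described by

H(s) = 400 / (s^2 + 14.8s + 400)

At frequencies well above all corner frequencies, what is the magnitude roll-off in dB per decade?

Each pole contributes −20 dB/decade at high frequency; each zero contributes +20 dB/decade.
Net: 0 zero(s) − 2 pole(s) → -40 dB/decade.

-40 dB/decade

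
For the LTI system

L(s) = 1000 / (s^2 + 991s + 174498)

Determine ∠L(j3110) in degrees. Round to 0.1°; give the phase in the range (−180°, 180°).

Substitute s = j3110:
Numerator: 1000 = 1000 + j0
Denominator: (j3110)^2 + 991(j3110) + 174498 = -9497602 + j3082010
|N| = √(1000² + 0²) ≈ 1000, ∠N ≈ 0.00°
|D| = √(9497602² + 3082010²) ≈ 9.9852e+06, ∠D ≈ 162.02°
∠L = 0.00° − 162.02° = -162.02°

-162.0°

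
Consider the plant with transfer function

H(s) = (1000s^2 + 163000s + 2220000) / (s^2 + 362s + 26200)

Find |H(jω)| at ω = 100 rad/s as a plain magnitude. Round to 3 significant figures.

Substitute s = j100:
Numerator: 1000(j100)^2 + 163000(j100) + 2220000 = -7780000 + j16300000
Denominator: (j100)^2 + 362(j100) + 26200 = 16200 + j36200
|N| = √(7780000² + 16300000²) ≈ 1.8062e+07, ∠N ≈ 115.52°
|D| = √(16200² + 36200²) ≈ 39660, ∠D ≈ 65.89°
|H| = 1.8062e+07 / 39660 ≈ 455.42

455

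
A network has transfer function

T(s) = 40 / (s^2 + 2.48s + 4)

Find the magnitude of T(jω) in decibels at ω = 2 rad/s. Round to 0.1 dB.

18.1 dB

At s = jω = j2:
quadratic: (j2)² + 2.48·j2 + 4 = 0 + j4.96 → |·| ≈ 4.96, ∠ ≈ 90.00°
|T| = 40 / 4.96 ≈ 8.0645
Gain = 20 log₁₀(8.0645) ≈ 18.13 dB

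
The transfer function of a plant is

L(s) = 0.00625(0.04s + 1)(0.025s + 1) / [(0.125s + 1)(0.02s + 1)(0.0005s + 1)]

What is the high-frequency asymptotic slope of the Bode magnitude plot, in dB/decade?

Each pole contributes −20 dB/decade at high frequency; each zero contributes +20 dB/decade.
Net: 2 zero(s) − 3 pole(s) → -20 dB/decade.

-20 dB/decade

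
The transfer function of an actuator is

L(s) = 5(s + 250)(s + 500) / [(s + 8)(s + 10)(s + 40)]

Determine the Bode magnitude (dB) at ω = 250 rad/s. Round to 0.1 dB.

At s = jω = j250:
zero (s+250): 250 + j250 → |·| = √(250²+250²) = √125000 ≈ 353.55, ∠ = arctan(250/250) ≈ 45.00°
zero (s+500): 500 + j250 → |·| = √(500²+250²) = √312500 ≈ 559.02, ∠ = arctan(250/500) ≈ 26.57°
pole (s+8): 8 + j250 → |·| = √(8²+250²) = √62564 ≈ 250.13, ∠ = arctan(250/8) ≈ 88.17°
pole (s+10): 10 + j250 → |·| = √(10²+250²) = √62600 ≈ 250.2, ∠ = arctan(250/10) ≈ 87.71°
pole (s+40): 40 + j250 → |·| = √(40²+250²) = √64100 ≈ 253.18, ∠ = arctan(250/40) ≈ 80.91°
|L| = 5 · 1.9764e+05 / 1.5845e+07 ≈ 0.062367
Gain = 20 log₁₀(0.062367) ≈ -24.10 dB

-24.1 dB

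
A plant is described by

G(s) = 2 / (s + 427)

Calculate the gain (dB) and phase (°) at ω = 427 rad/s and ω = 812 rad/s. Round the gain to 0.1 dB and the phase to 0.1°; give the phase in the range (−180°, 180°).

Substitute s = j427:
Numerator: 2 = 2 + j0
Denominator: (j427) + 427 = 427 + j427
|N| = √(2² + 0²) ≈ 2, ∠N ≈ 0.00°
|D| = √(427² + 427²) ≈ 603.87, ∠D ≈ 45.00°
|G| = 2 / 603.87 ≈ 0.003312
Gain = 20 log₁₀(0.003312) ≈ -49.60 dB
∠G = 0.00° − 45.00° = -45.00°

Substitute s = j812:
Numerator: 2 = 2 + j0
Denominator: (j812) + 427 = 427 + j812
|N| = √(2² + 0²) ≈ 2, ∠N ≈ 0.00°
|D| = √(427² + 812²) ≈ 917.43, ∠D ≈ 62.26°
|G| = 2 / 917.43 ≈ 0.00218
Gain = 20 log₁₀(0.00218) ≈ -53.23 dB
∠G = 0.00° − 62.26° = -62.26°

ω = 427: -49.6 dB, -45.0°; ω = 812: -53.2 dB, -62.3°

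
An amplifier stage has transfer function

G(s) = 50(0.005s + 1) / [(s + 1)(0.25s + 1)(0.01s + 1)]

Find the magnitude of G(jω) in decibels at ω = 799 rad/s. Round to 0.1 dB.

-75.9 dB

At ω = 799 rad/s:
zero (1 + j799·0.005) = 1 + j3.995 → |·| ≈ 4.1183, ∠ ≈ 75.95°
pole (1 + j799·1) = 1 + j799 → |·| ≈ 799, ∠ ≈ 89.93°
pole (1 + j799·0.25) = 1 + j199.75 → |·| ≈ 199.75, ∠ ≈ 89.71°
pole (1 + j799·0.01) = 1 + j7.99 → |·| ≈ 8.0523, ∠ ≈ 82.87°
|G| = 50 · 4.1183 / (799 · 199.75 · 8.0523) ≈ 0.00016023
Gain = 20 log₁₀(0.00016023) ≈ -75.91 dB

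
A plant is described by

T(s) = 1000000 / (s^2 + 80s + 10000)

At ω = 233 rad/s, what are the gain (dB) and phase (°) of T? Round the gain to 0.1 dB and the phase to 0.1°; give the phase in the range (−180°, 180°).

26.4 dB, -157.2°

At s = jω = j233:
quadratic: (j233)² + 80·j233 + 10000 = -44289 + j18640 → |·| ≈ 48052, ∠ ≈ 157.18°
|T| = 1000000 / 48052 ≈ 20.811
Gain = 20 log₁₀(20.811) ≈ 26.37 dB
∠T = 0.00° − 157.18° = -157.18°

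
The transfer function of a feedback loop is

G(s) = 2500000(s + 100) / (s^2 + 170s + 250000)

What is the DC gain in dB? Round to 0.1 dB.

60.0 dB

G(0) = 2500000·100 / 250000 = 1000
20 log₁₀(1000) ≈ 60.00 dB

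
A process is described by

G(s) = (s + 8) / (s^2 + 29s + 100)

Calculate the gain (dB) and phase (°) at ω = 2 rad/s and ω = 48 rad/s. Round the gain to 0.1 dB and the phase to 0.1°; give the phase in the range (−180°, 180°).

ω = 2: -22.7 dB, -17.1°; ω = 48: -34.6 dB, -67.2°

Substitute s = j2:
Numerator: (j2) + 8 = 8 + j2
Denominator: (j2)^2 + 29(j2) + 100 = 96 + j58
|N| = √(8² + 2²) ≈ 8.2462, ∠N ≈ 14.04°
|D| = √(96² + 58²) ≈ 112.16, ∠D ≈ 31.14°
|G| = 8.2462 / 112.16 ≈ 0.073522
Gain = 20 log₁₀(0.073522) ≈ -22.67 dB
∠G = 14.04° − 31.14° = -17.10°

Substitute s = j48:
Numerator: (j48) + 8 = 8 + j48
Denominator: (j48)^2 + 29(j48) + 100 = -2204 + j1392
|N| = √(8² + 48²) ≈ 48.662, ∠N ≈ 80.54°
|D| = √(2204² + 1392²) ≈ 2606.8, ∠D ≈ 147.72°
|G| = 48.662 / 2606.8 ≈ 0.018667
Gain = 20 log₁₀(0.018667) ≈ -34.58 dB
∠G = 80.54° − 147.72° = -67.18°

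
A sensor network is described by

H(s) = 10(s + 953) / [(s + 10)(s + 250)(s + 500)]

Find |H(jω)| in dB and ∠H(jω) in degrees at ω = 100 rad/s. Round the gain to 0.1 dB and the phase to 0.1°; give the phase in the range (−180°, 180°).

-63.2 dB, -111.4°

At s = jω = j100:
zero (s+953): 953 + j100 → |·| = √(953²+100²) = √918209 ≈ 958.23, ∠ = arctan(100/953) ≈ 5.99°
pole (s+10): 10 + j100 → |·| = √(10²+100²) = √10100 ≈ 100.5, ∠ = arctan(100/10) ≈ 84.29°
pole (s+250): 250 + j100 → |·| = √(250²+100²) = √72500 ≈ 269.26, ∠ = arctan(100/250) ≈ 21.80°
pole (s+500): 500 + j100 → |·| = √(500²+100²) = √260000 ≈ 509.9, ∠ = arctan(100/500) ≈ 11.31°
|H| = 10 · 958.23 / 1.3798e+07 ≈ 0.00069447
Gain = 20 log₁₀(0.00069447) ≈ -63.17 dB
∠H = 5.99° − 117.40° = -111.41°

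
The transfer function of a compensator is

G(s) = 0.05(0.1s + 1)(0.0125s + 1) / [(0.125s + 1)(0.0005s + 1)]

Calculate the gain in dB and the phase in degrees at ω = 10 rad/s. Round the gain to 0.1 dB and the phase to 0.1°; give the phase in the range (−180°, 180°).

-27.0 dB, 0.5°

At ω = 10 rad/s:
zero (1 + j10·0.1) = 1 + j1 → |·| ≈ 1.4142, ∠ ≈ 45.00°
zero (1 + j10·0.0125) = 1 + j0.125 → |·| ≈ 1.0078, ∠ ≈ 7.13°
pole (1 + j10·0.125) = 1 + j1.25 → |·| ≈ 1.6008, ∠ ≈ 51.34°
pole (1 + j10·0.0005) = 1 + j0.005 → |·| ≈ 1, ∠ ≈ 0.29°
|G| = 0.05 · 1.4142 · 1.0078 / (1.6008 · 1) ≈ 0.044516
Gain = 20 log₁₀(0.044516) ≈ -27.03 dB
∠G = (45.00° + 7.13°) − (51.34° + 0.29°) = 0.50°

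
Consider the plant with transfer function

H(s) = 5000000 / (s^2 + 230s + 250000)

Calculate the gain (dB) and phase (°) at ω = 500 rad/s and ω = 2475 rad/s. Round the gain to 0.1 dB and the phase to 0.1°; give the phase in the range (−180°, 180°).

ω = 500: 32.8 dB, -90.0°; ω = 2475: -1.4 dB, -174.5°

At s = jω = j500:
quadratic: (j500)² + 230·j500 + 250000 = 0 + j115000 → |·| ≈ 1.15e+05, ∠ ≈ 90.00°
|H| = 5000000 / 1.15e+05 ≈ 43.478
Gain = 20 log₁₀(43.478) ≈ 32.77 dB
∠H = 0.00° − 90.00° = -90.00°

At s = jω = j2475:
quadratic: (j2475)² + 230·j2475 + 250000 = -5875625 + j569250 → |·| ≈ 5.9031e+06, ∠ ≈ 174.47°
|H| = 5000000 / 5.9031e+06 ≈ 0.84701
Gain = 20 log₁₀(0.84701) ≈ -1.44 dB
∠H = 0.00° − 174.47° = -174.47°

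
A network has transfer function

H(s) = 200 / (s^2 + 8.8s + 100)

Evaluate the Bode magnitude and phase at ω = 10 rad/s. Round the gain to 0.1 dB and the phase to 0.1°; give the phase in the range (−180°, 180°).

At s = jω = j10:
quadratic: (j10)² + 8.8·j10 + 100 = 0 + j88 → |·| ≈ 88, ∠ ≈ 90.00°
|H| = 200 / 88 ≈ 2.2727
Gain = 20 log₁₀(2.2727) ≈ 7.13 dB
∠H = 0.00° − 90.00° = -90.00°

7.1 dB, -90.0°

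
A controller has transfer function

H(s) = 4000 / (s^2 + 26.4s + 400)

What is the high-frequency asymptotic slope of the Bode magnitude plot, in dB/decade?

-40 dB/decade

Each pole contributes −20 dB/decade at high frequency; each zero contributes +20 dB/decade.
Net: 0 zero(s) − 2 pole(s) → -40 dB/decade.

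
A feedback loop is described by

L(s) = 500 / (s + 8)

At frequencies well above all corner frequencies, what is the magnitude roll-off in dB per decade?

-20 dB/decade

Each pole contributes −20 dB/decade at high frequency; each zero contributes +20 dB/decade.
Net: 0 zero(s) − 1 pole(s) → -20 dB/decade.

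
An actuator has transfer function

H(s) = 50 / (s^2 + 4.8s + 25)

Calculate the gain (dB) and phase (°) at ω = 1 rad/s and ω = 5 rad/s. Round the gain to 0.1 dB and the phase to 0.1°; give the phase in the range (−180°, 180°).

ω = 1: 6.2 dB, -11.3°; ω = 5: 6.4 dB, -90.0°

At s = jω = j1:
quadratic: (j1)² + 4.8·j1 + 25 = 24 + j4.8 → |·| ≈ 24.475, ∠ ≈ 11.31°
|H| = 50 / 24.475 ≈ 2.0429
Gain = 20 log₁₀(2.0429) ≈ 6.20 dB
∠H = 0.00° − 11.31° = -11.31°

At s = jω = j5:
quadratic: (j5)² + 4.8·j5 + 25 = 0 + j24 → |·| ≈ 24, ∠ ≈ 90.00°
|H| = 50 / 24 ≈ 2.0833
Gain = 20 log₁₀(2.0833) ≈ 6.38 dB
∠H = 0.00° − 90.00° = -90.00°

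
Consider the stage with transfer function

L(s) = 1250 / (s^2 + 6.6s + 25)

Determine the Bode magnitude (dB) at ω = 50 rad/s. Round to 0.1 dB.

At s = jω = j50:
quadratic: (j50)² + 6.6·j50 + 25 = -2475 + j330 → |·| ≈ 2496.9, ∠ ≈ 172.41°
|L| = 1250 / 2496.9 ≈ 0.50062
Gain = 20 log₁₀(0.50062) ≈ -6.01 dB

-6.0 dB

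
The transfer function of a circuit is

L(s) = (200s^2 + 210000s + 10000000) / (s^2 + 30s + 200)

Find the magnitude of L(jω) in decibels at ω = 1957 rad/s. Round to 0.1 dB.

Substitute s = j1957:
Numerator: 200(j1957)^2 + 210000(j1957) + 10000000 = -755969800 + j410970000
Denominator: (j1957)^2 + 30(j1957) + 200 = -3829649 + j58710
|N| = √(755969800² + 410970000²) ≈ 8.6046e+08, ∠N ≈ 151.47°
|D| = √(3829649² + 58710²) ≈ 3.8301e+06, ∠D ≈ 179.12°
|L| = 8.6046e+08 / 3.8301e+06 ≈ 224.66
Gain = 20 log₁₀(224.66) ≈ 47.03 dB

47.0 dB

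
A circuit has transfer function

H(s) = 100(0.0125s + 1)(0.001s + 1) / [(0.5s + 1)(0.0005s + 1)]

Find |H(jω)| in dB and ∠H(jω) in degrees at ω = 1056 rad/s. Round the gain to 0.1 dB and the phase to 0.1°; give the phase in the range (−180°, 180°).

At ω = 1056 rad/s:
zero (1 + j1056·0.0125) = 1 + j13.2 → |·| ≈ 13.238, ∠ ≈ 85.67°
zero (1 + j1056·0.001) = 1 + j1.056 → |·| ≈ 1.4544, ∠ ≈ 46.56°
pole (1 + j1056·0.5) = 1 + j528 → |·| ≈ 528, ∠ ≈ 89.89°
pole (1 + j1056·0.0005) = 1 + j0.528 → |·| ≈ 1.1308, ∠ ≈ 27.83°
|H| = 100 · 13.238 · 1.4544 / (528 · 1.1308) ≈ 3.2247
Gain = 20 log₁₀(3.2247) ≈ 10.17 dB
∠H = (85.67° + 46.56°) − (89.89° + 27.83°) = 14.51°

10.2 dB, 14.5°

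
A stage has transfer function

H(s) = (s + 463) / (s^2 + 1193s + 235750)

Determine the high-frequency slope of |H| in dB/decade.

-20 dB/decade

Each pole contributes −20 dB/decade at high frequency; each zero contributes +20 dB/decade.
Net: 1 zero(s) − 2 pole(s) → -20 dB/decade.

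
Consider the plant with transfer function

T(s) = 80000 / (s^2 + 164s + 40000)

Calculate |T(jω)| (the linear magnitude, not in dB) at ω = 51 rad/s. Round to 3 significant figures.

2.09

At s = jω = j51:
quadratic: (j51)² + 164·j51 + 40000 = 37399 + j8364 → |·| ≈ 38323, ∠ ≈ 12.61°
|T| = 80000 / 38323 ≈ 2.0875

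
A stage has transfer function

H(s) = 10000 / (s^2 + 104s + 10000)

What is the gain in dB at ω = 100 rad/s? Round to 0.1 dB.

At s = jω = j100:
quadratic: (j100)² + 104·j100 + 10000 = 0 + j10400 → |·| ≈ 10400, ∠ ≈ 90.00°
|H| = 10000 / 10400 ≈ 0.96154
Gain = 20 log₁₀(0.96154) ≈ -0.34 dB

-0.3 dB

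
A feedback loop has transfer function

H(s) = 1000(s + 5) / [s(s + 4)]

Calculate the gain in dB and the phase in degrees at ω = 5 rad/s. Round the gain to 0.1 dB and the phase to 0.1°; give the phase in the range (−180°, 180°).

46.9 dB, -96.3°

At s = jω = j5:
zero (s+5): 5 + j5 → |·| = √(5²+5²) = √50 ≈ 7.0711, ∠ = arctan(5/5) ≈ 45.00°
pole (s+4): 4 + j5 → |·| = √(4²+5²) = √41 ≈ 6.4031, ∠ = arctan(5/4) ≈ 51.34°
pole at origin: |s| = 5, ∠ = 90.00° (in denominator)
|H| = 1000 · 7.0711 / 32.016 ≈ 220.86
Gain = 20 log₁₀(220.86) ≈ 46.88 dB
∠H = 45.00° − 141.34° = -96.34°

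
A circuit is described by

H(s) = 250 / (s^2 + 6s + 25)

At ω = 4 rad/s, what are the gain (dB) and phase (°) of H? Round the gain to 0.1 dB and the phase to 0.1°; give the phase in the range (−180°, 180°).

At s = jω = j4:
quadratic: (j4)² + 6·j4 + 25 = 9 + j24 → |·| ≈ 25.632, ∠ ≈ 69.44°
|H| = 250 / 25.632 ≈ 9.7534
Gain = 20 log₁₀(9.7534) ≈ 19.78 dB
∠H = 0.00° − 69.44° = -69.44°

19.8 dB, -69.4°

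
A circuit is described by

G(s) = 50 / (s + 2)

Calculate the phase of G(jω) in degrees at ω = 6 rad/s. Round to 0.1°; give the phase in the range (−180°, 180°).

-71.6°

Substitute s = j6:
Numerator: 50 = 50 + j0
Denominator: (j6) + 2 = 2 + j6
|N| = √(50² + 0²) ≈ 50, ∠N ≈ 0.00°
|D| = √(2² + 6²) ≈ 6.3246, ∠D ≈ 71.57°
∠G = 0.00° − 71.57° = -71.57°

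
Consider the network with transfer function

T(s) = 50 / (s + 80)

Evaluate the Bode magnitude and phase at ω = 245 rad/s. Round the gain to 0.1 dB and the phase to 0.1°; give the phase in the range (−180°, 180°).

-14.2 dB, -71.9°

Substitute s = j245:
Numerator: 50 = 50 + j0
Denominator: (j245) + 80 = 80 + j245
|N| = √(50² + 0²) ≈ 50, ∠N ≈ 0.00°
|D| = √(80² + 245²) ≈ 257.73, ∠D ≈ 71.92°
|T| = 50 / 257.73 ≈ 0.194
Gain = 20 log₁₀(0.194) ≈ -14.24 dB
∠T = 0.00° − 71.92° = -71.92°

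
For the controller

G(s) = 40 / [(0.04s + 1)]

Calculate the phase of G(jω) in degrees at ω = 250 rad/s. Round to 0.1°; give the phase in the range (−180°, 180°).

-84.3°

At ω = 250 rad/s:
pole (1 + j250·0.04) = 1 + j10 → |·| ≈ 10.05, ∠ ≈ 84.29°
∠G = (0°) − (84.29°) = -84.29°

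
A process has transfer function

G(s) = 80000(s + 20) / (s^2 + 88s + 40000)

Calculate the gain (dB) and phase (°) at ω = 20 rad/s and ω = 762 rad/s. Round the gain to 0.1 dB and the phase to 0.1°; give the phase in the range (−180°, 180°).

ω = 20: 35.1 dB, 42.5°; ω = 762: 41.0 dB, -84.4°

At s = jω = j20:
zero (s+20): 20 + j20 → |·| = √(20²+20²) = √800 ≈ 28.284, ∠ = arctan(20/20) ≈ 45.00°
quadratic: (j20)² + 88·j20 + 40000 = 39600 + j1760 → |·| ≈ 39639, ∠ ≈ 2.54°
|G| = 80000 · 28.284 / 39639 ≈ 57.083
Gain = 20 log₁₀(57.083) ≈ 35.13 dB
∠G = 45.00° − 2.54° = 42.46°

At s = jω = j762:
zero (s+20): 20 + j762 → |·| = √(20²+762²) = √581044 ≈ 762.26, ∠ = arctan(762/20) ≈ 88.50°
quadratic: (j762)² + 88·j762 + 40000 = -540644 + j67056 → |·| ≈ 5.4479e+05, ∠ ≈ 172.93°
|G| = 80000 · 762.26 / 5.4479e+05 ≈ 111.93
Gain = 20 log₁₀(111.93) ≈ 40.98 dB
∠G = 88.50° − 172.93° = -84.43°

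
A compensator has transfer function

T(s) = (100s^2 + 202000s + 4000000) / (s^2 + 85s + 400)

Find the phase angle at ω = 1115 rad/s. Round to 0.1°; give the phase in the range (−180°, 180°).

Substitute s = j1115:
Numerator: 100(j1115)^2 + 202000(j1115) + 4000000 = -120322500 + j225230000
Denominator: (j1115)^2 + 85(j1115) + 400 = -1242825 + j94775
|N| = √(120322500² + 225230000²) ≈ 2.5535e+08, ∠N ≈ 118.11°
|D| = √(1242825² + 94775²) ≈ 1.2464e+06, ∠D ≈ 175.64°
∠T = 118.11° − 175.64° = -57.53°

-57.5°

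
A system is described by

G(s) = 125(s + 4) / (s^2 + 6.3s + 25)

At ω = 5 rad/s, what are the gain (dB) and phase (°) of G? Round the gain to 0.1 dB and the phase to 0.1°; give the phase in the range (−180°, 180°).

At s = jω = j5:
zero (s+4): 4 + j5 → |·| = √(4²+5²) = √41 ≈ 6.4031, ∠ = arctan(5/4) ≈ 51.34°
quadratic: (j5)² + 6.3·j5 + 25 = 0 + j31.5 → |·| ≈ 31.5, ∠ ≈ 90.00°
|G| = 125 · 6.4031 / 31.5 ≈ 25.409
Gain = 20 log₁₀(25.409) ≈ 28.10 dB
∠G = 51.34° − 90.00° = -38.66°

28.1 dB, -38.7°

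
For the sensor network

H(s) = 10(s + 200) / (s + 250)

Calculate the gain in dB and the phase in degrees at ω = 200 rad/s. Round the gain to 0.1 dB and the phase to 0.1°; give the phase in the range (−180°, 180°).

At s = jω = j200:
zero (s+200): 200 + j200 → |·| = √(200²+200²) = √80000 ≈ 282.84, ∠ = arctan(200/200) ≈ 45.00°
pole (s+250): 250 + j200 → |·| = √(250²+200²) = √102500 ≈ 320.16, ∠ = arctan(200/250) ≈ 38.66°
|H| = 10 · 282.84 / 320.16 ≈ 8.8343
Gain = 20 log₁₀(8.8343) ≈ 18.92 dB
∠H = 45.00° − 38.66° = 6.34°

18.9 dB, 6.3°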